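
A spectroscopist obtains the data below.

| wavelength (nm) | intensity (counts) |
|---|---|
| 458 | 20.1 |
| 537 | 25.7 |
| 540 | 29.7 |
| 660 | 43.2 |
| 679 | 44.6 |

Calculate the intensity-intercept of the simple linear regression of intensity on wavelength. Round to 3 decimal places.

-33.766

n = 5, Σx = 2874, Σy = 163.3, Σxy = 97840.1, Σx² = 1686374
Sxx = Σx² − (Σx)²/n = 1686374 − 1651975.2 = 34398.8
Sxy = Σxy − (Σx)(Σy)/n = 97840.1 − 93864.84 = 3975.26
b = Sxy/Sxx = 3975.26/34398.8 = 0.115564
a = ȳ − b·x̄ = 32.66 − 0.115564·574.8 = -33.766138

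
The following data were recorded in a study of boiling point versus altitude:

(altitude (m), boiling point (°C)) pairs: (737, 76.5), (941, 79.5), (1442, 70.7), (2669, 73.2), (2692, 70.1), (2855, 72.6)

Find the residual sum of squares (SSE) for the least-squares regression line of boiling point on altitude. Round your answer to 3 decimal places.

35.057

n = 6, Σx = 11336, Σy = 442.6, Σxy = 824492.4, Σx² = 26029464, Σy² = 32714
Sxx = Σx² − (Σx)²/n = 26029464 − 21417482.666667 = 4611981.333333
Sxy = Σxy − (Σx)(Σy)/n = 824492.4 − 836218.933333 = -11726.533333
Syy = Σy² − (Σy)²/n = 32714 − 32649.126667 = 64.873333
b = Sxy/Sxx = -11726.533333/4611981.333333 = -0.002543
SSE = Syy − b·Sxy = 64.873333 − (-0.002543)·(-11726.533333) = 35.057171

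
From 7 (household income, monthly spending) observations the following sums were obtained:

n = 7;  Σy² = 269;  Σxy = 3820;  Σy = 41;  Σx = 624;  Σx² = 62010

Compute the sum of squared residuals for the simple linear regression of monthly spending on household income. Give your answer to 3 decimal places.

24.586

Sxx = Σx² − (Σx)²/n = 62010 − 55625.142857 = 6384.857143
Sxy = Σxy − (Σx)(Σy)/n = 3820 − 3654.857143 = 165.142857
Syy = Σy² − (Σy)²/n = 269 − 240.142857 = 28.857143
b = Sxy/Sxx = 165.142857/6384.857143 = 0.025865
SSE = Syy − b·Sxy = 28.857143 − 0.025865·165.142857 = 24.585761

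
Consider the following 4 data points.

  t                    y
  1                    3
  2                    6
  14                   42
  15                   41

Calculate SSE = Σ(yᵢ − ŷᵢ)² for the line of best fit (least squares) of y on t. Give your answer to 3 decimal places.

7.388

n = 4, Σx = 32, Σy = 92, Σxy = 1218, Σx² = 426, Σy² = 3490
Sxx = Σx² − (Σx)²/n = 426 − 256 = 170
Sxy = Σxy − (Σx)(Σy)/n = 1218 − 736 = 482
Syy = Σy² − (Σy)²/n = 3490 − 2116 = 1374
b = Sxy/Sxx = 482/170 = 2.835294
SSE = Syy − b·Sxy = 1374 − 2.835294·482 = 7.388235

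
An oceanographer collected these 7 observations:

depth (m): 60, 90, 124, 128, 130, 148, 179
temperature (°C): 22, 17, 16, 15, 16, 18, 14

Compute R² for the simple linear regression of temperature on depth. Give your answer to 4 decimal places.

n = 7, Σx = 859, Σy = 118, Σxy = 14004, Σx² = 114305, Σy² = 2030
Sxx = Σx² − (Σx)²/n = 114305 − 105411.571429 = 8893.428571
Sxy = Σxy − (Σx)(Σy)/n = 14004 − 14480.285714 = -476.285714
Syy = Σy² − (Σy)²/n = 2030 − 1989.142857 = 40.857143
R² = Sxy²/(Sxx·Syy) = (-476.285714)²/(8893.428571·40.857143) = 0.624307

0.6243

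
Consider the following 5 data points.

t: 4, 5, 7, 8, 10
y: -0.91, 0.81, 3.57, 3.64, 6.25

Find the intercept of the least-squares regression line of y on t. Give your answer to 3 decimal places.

-5.134

n = 5, Σx = 34, Σy = 13.36, Σxy = 117.02, Σx² = 254
Sxx = Σx² − (Σx)²/n = 254 − 231.2 = 22.8
Sxy = Σxy − (Σx)(Σy)/n = 117.02 − 90.848 = 26.172
b = Sxy/Sxx = 26.172/22.8 = 1.147895
a = ȳ − b·x̄ = 2.672 − 1.147895·6.8 = -5.133684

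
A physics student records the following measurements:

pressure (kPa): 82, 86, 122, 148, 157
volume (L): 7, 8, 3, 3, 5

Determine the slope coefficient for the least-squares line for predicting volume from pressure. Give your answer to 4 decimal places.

n = 5, Σx = 595, Σy = 26, Σxy = 2857, Σx² = 75557
Sxx = Σx² − (Σx)²/n = 75557 − 70805 = 4752
Sxy = Σxy − (Σx)(Σy)/n = 2857 − 3094 = -237
b = Sxy/Sxx = -237/4752 = -0.049874

-0.0499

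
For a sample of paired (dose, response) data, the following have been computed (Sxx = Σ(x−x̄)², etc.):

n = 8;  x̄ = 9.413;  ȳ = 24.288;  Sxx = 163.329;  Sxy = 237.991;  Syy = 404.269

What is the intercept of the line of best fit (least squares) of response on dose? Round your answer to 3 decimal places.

b = Sxy/Sxx = 237.991/163.329 = 1.457126
a = ȳ − b·x̄ = 24.288 − 1.457126·9.413 = 10.572069

10.572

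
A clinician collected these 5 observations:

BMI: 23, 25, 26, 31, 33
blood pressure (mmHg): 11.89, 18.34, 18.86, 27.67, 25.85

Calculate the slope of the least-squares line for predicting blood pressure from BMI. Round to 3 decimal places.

n = 5, Σx = 138, Σy = 102.61, Σxy = 2933.15, Σx² = 3880
Sxx = Σx² − (Σx)²/n = 3880 − 3808.8 = 71.2
Sxy = Σxy − (Σx)(Σy)/n = 2933.15 − 2832.036 = 101.114
b = Sxy/Sxx = 101.114/71.2 = 1.420140

1.420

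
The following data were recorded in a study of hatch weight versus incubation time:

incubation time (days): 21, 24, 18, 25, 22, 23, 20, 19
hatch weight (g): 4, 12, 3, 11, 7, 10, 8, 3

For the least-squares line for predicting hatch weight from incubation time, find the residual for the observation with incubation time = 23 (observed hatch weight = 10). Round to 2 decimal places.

0.79

n = 8, Σx = 172, Σy = 58, Σxy = 1302, Σx² = 3740
Sxx = Σx² − (Σx)²/n = 3740 − 3698 = 42
Sxy = Σxy − (Σx)(Σy)/n = 1302 − 1247 = 55
b = Sxy/Sxx = 55/42 = 1.309524
a = ȳ − b·x̄ = 7.25 − 1.309524·21.5 = -20.904762
ŷ(23) = -20.904762 + 1.309524·23 = 9.214286
residual = y − ŷ = 10 − 9.214286 = 0.785714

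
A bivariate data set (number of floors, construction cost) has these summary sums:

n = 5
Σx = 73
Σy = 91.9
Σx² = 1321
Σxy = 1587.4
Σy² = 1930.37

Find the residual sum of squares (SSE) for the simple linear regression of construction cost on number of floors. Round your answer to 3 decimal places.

Sxx = Σx² − (Σx)²/n = 1321 − 1065.8 = 255.2
Sxy = Σxy − (Σx)(Σy)/n = 1587.4 − 1341.74 = 245.66
Syy = Σy² − (Σy)²/n = 1930.37 − 1689.122 = 241.248
b = Sxy/Sxx = 245.66/255.2 = 0.962618
SSE = Syy − b·Sxy = 241.248 − 0.962618·245.66 = 4.771371

4.771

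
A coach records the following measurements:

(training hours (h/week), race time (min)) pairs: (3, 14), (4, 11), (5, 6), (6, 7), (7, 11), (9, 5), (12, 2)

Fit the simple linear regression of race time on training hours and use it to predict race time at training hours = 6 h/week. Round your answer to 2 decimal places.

8.63

n = 7, Σx = 46, Σy = 56, Σxy = 304, Σx² = 360
Sxx = Σx² − (Σx)²/n = 360 − 302.285714 = 57.714286
Sxy = Σxy − (Σx)(Σy)/n = 304 − 368 = -64
b = Sxy/Sxx = -64/57.714286 = -1.108911
a = ȳ − b·x̄ = 8 − (-1.108911)·6.571429 = 15.287129
ŷ(6) = a + b·6 = 15.287129 + (-1.108911)·6 = 8.633663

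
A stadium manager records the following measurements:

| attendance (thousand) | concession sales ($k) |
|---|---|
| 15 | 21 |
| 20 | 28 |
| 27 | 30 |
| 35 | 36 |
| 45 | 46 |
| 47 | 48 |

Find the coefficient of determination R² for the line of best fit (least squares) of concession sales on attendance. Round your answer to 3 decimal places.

0.981

n = 6, Σx = 189, Σy = 209, Σxy = 7271, Σx² = 6813, Σy² = 7841
Sxx = Σx² − (Σx)²/n = 6813 − 5953.5 = 859.5
Sxy = Σxy − (Σx)(Σy)/n = 7271 − 6583.5 = 687.5
Syy = Σy² − (Σy)²/n = 7841 − 7280.166667 = 560.833333
R² = Sxy²/(Sxx·Syy) = (687.5)²/(859.5·560.833333) = 0.980541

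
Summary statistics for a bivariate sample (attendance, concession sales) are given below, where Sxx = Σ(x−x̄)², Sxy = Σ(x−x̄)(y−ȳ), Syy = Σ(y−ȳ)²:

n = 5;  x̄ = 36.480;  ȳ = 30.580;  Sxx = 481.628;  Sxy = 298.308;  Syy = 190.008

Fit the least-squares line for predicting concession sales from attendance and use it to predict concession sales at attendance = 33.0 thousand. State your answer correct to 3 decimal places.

28.425

b = Sxy/Sxx = 298.308/481.628 = 0.619374
a = ȳ − b·x̄ = 30.58 − 0.619374·36.48 = 7.985226
ŷ(33.0) = a + b·33.0 = 7.985226 + 0.619374·33 = 28.424577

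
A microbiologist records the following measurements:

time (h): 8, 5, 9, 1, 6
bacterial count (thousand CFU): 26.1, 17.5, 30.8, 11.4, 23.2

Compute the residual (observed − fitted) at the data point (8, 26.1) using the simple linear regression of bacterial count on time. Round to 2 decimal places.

n = 5, Σx = 29, Σy = 109, Σxy = 724.1, Σx² = 207
Sxx = Σx² − (Σx)²/n = 207 − 168.2 = 38.8
Sxy = Σxy − (Σx)(Σy)/n = 724.1 − 632.2 = 91.9
b = Sxy/Sxx = 91.9/38.8 = 2.368557
a = ȳ − b·x̄ = 21.8 − 2.368557·5.8 = 8.062371
ŷ(8) = 8.062371 + 2.368557·8 = 27.010825
residual = y − ŷ = 26.1 − 27.010825 = -0.910825

-0.91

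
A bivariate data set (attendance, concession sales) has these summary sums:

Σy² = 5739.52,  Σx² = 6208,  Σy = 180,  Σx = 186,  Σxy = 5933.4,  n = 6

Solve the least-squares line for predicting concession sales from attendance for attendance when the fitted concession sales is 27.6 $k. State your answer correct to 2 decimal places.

Sxx = Σx² − (Σx)²/n = 6208 − 5766 = 442
Sxy = Σxy − (Σx)(Σy)/n = 5933.4 − 5580 = 353.4
b = Sxy/Sxx = 353.4/442 = 0.799548
a = ȳ − b·x̄ = 30 − 0.799548·31 = 5.214027
Set a + b·x = 27.6: x = (27.6 − 5.214027) / 0.799548 = 27.998302

28.00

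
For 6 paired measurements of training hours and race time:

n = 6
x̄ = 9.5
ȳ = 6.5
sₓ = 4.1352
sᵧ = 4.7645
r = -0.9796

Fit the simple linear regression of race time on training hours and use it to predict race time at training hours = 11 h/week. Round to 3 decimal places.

4.807

b = r · sᵧ/sₓ = -0.9796 · 4.7645/4.1352 = -1.128677
a = ȳ − b·x̄ = 6.5 − (-1.128677)·9.5 = 17.222429
ŷ(11) = a + b·11 = 17.222429 + (-1.128677)·11 = 4.806985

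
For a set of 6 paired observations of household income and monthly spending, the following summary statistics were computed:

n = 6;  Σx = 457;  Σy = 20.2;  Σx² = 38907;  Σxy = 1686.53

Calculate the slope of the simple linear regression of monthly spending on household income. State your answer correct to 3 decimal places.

Sxx = Σx² − (Σx)²/n = 38907 − 34808.166667 = 4098.833333
Sxy = Σxy − (Σx)(Σy)/n = 1686.53 − 1538.566667 = 147.963333
b = Sxy/Sxx = 147.963333/4098.833333 = 0.036099

0.036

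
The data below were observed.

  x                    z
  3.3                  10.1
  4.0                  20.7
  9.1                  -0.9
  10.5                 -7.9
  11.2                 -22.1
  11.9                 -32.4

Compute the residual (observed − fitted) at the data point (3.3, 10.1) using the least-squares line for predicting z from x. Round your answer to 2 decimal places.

n = 6, Σx = 50, Σy = -32.5, Σxy = -608.09, Σx² = 487
Sxx = Σx² − (Σx)²/n = 487 − 416.666667 = 70.333333
Sxy = Σxy − (Σx)(Σy)/n = -608.09 − (-270.833333) = -337.256667
b = Sxy/Sxx = -337.256667/70.333333 = -4.795118
a = ȳ − b·x̄ = -5.416667 − (-4.795118)·8.333333 = 34.542654
ŷ(3.3) = 34.542654 + (-4.795118)·3.3 = 18.718763
residual = y − ŷ = 10.1 − 18.718763 = -8.618763

-8.62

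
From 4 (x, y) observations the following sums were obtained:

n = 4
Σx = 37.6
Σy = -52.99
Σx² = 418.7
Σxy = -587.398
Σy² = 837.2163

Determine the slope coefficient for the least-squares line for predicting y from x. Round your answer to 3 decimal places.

Sxx = Σx² − (Σx)²/n = 418.7 − 353.44 = 65.26
Sxy = Σxy − (Σx)(Σy)/n = -587.398 − (-498.106) = -89.292
b = Sxy/Sxx = -89.292/65.26 = -1.368250

-1.368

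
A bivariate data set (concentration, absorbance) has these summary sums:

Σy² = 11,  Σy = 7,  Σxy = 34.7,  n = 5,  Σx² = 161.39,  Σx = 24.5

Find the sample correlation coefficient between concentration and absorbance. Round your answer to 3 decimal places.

Sxx = Σx² − (Σx)²/n = 161.39 − 120.05 = 41.34
Sxy = Σxy − (Σx)(Σy)/n = 34.7 − 34.3 = 0.4
Syy = Σy² − (Σy)²/n = 11 − 9.8 = 1.2
r = Sxy/√(Sxx·Syy) = 0.4/√(49.608) = 0.4/7.043295 = 0.056792

0.057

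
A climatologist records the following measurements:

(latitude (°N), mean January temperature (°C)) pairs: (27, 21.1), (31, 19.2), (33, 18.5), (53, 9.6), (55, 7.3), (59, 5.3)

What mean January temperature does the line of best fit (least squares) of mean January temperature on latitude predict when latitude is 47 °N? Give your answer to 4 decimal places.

11.5616

n = 6, Σx = 258, Σy = 81, Σxy = 2998.4, Σx² = 12094
Sxx = Σx² − (Σx)²/n = 12094 − 11094 = 1000
Sxy = Σxy − (Σx)(Σy)/n = 2998.4 − 3483 = -484.6
b = Sxy/Sxx = -484.6/1000 = -0.4846
a = ȳ − b·x̄ = 13.5 − (-0.4846)·43 = 34.3378
ŷ(47) = a + b·47 = 34.3378 + (-0.4846)·47 = 11.5616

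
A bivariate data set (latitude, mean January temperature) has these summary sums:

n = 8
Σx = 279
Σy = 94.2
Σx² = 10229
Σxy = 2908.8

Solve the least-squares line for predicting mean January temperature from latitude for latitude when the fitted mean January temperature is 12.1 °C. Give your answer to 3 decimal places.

Sxx = Σx² − (Σx)²/n = 10229 − 9730.125 = 498.875
Sxy = Σxy − (Σx)(Σy)/n = 2908.8 − 3285.225 = -376.425
b = Sxy/Sxx = -376.425/498.875 = -0.754548
a = ȳ − b·x̄ = 11.775 − (-0.754548)·34.875 = 38.089852
Set a + b·x = 12.1: x = (12.1 − 38.089852) / (-0.754548) = 34.444278

34.444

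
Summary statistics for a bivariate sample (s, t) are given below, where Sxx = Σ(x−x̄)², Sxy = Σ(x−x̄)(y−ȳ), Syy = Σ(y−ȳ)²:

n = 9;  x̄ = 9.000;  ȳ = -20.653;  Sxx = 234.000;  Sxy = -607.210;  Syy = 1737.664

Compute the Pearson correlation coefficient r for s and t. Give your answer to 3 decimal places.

r = Sxy/√(Sxx·Syy) = -607.21/√(406613.376) = -607.21/637.662431 = -0.952244

-0.952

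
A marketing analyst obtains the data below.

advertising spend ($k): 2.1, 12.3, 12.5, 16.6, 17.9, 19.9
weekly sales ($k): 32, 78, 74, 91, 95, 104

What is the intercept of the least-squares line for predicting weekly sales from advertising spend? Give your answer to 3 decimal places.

24.777

n = 6, Σx = 81.3, Σy = 474, Σxy = 7232.3, Σx² = 1303.93
Sxx = Σx² − (Σx)²/n = 1303.93 − 1101.615 = 202.315
Sxy = Σxy − (Σx)(Σy)/n = 7232.3 − 6422.7 = 809.6
b = Sxy/Sxx = 809.6/202.315 = 4.001681
a = ȳ − b·x̄ = 79 − 4.001681·13.55 = 24.777229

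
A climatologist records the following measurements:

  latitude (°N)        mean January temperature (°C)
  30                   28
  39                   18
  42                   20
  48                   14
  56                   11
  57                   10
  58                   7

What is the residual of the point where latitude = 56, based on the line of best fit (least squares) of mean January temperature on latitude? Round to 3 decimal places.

1.366

n = 7, Σx = 330, Σy = 108, Σxy = 4646, Σx² = 16238
Sxx = Σx² − (Σx)²/n = 16238 − 15557.142857 = 680.857143
Sxy = Σxy − (Σx)(Σy)/n = 4646 − 5091.428571 = -445.428571
b = Sxy/Sxx = -445.428571/680.857143 = -0.654217
a = ȳ − b·x̄ = 15.428571 − (-0.654217)·47.142857 = 46.270248
ŷ(56) = 46.270248 + (-0.654217)·56 = 9.634075
residual = y − ŷ = 11 − 9.634075 = 1.365925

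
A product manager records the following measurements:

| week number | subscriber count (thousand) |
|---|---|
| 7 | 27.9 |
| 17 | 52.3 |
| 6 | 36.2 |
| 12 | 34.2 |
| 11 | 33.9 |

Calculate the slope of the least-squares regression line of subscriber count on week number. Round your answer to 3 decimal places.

1.674

n = 5, Σx = 53, Σy = 184.5, Σxy = 2084.9, Σx² = 639
Sxx = Σx² − (Σx)²/n = 639 − 561.8 = 77.2
Sxy = Σxy − (Σx)(Σy)/n = 2084.9 − 1955.7 = 129.2
b = Sxy/Sxx = 129.2/77.2 = 1.673575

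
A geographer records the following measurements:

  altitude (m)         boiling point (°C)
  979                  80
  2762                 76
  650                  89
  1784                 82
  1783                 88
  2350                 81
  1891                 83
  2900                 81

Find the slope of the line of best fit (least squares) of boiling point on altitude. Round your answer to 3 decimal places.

n = 8, Σx = 15099, Σy = 660, Σxy = 1231477, Σx² = 32879711
Sxx = Σx² − (Σx)²/n = 32879711 − 28497475.125 = 4382235.875
Sxy = Σxy − (Σx)(Σy)/n = 1231477 − 1245667.5 = -14190.5
b = Sxy/Sxx = -14190.5/4382235.875 = -0.003238

-0.003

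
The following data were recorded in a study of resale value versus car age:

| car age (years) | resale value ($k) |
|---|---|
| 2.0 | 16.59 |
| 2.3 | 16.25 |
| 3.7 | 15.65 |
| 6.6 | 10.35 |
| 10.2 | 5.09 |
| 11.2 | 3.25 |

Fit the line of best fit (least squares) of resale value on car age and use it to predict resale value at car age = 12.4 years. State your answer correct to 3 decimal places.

n = 6, Σx = 36, Σy = 67.18, Σxy = 285.088, Σx² = 296.02
Sxx = Σx² − (Σx)²/n = 296.02 − 216 = 80.02
Sxy = Σxy − (Σx)(Σy)/n = 285.088 − 403.08 = -117.992
b = Sxy/Sxx = -117.992/80.02 = -1.474531
a = ȳ − b·x̄ = 11.196667 − (-1.474531)·6 = 20.043855
ŷ(12.4) = a + b·12.4 = 20.043855 + (-1.474531)·12.4 = 1.759666

1.760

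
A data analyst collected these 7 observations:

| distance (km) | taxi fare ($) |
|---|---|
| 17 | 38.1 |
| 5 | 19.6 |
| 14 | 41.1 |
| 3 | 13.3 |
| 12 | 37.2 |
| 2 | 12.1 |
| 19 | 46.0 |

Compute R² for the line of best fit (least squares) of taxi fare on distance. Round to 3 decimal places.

0.947

n = 7, Σx = 72, Σy = 207.4, Σxy = 2705.6, Σx² = 1028, Σy² = 7348.12
Sxx = Σx² − (Σx)²/n = 1028 − 740.571429 = 287.428571
Sxy = Σxy − (Σx)(Σy)/n = 2705.6 − 2133.257143 = 572.342857
Syy = Σy² − (Σy)²/n = 7348.12 − 6144.965714 = 1203.154286
R² = Sxy²/(Sxx·Syy) = (572.342857)²/(287.428571·1203.154286) = 0.947243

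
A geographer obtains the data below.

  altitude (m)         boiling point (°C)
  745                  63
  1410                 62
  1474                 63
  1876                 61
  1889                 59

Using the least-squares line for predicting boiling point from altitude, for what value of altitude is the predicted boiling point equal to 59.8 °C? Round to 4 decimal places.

n = 5, Σx = 7394, Σy = 308, Σxy = 453104, Σx² = 11803498
Sxx = Σx² − (Σx)²/n = 11803498 − 10934247.2 = 869250.8
Sxy = Σxy − (Σx)(Σy)/n = 453104 − 455470.4 = -2366.4
b = Sxy/Sxx = -2366.4/869250.8 = -0.002722
a = ȳ − b·x̄ = 61.6 − (-0.002722)·1478.8 = 65.625803
Set a + b·x = 59.8: x = (59.8 − 65.625803) / (-0.002722) = 2139.994828

2139.9948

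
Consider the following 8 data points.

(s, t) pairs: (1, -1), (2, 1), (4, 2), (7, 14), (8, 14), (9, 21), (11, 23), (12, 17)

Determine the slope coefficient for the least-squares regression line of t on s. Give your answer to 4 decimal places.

2.1710

n = 8, Σx = 54, Σy = 91, Σxy = 865, Σx² = 480
Sxx = Σx² − (Σx)²/n = 480 − 364.5 = 115.5
Sxy = Σxy − (Σx)(Σy)/n = 865 − 614.25 = 250.75
b = Sxy/Sxx = 250.75/115.5 = 2.170996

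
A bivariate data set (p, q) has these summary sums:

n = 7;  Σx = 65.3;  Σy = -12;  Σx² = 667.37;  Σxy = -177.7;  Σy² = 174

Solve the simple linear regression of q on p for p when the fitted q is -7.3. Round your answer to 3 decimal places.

Sxx = Σx² − (Σx)²/n = 667.37 − 609.155714 = 58.214286
Sxy = Σxy − (Σx)(Σy)/n = -177.7 − (-111.942857) = -65.757143
b = Sxy/Sxx = -65.757143/58.214286 = -1.129571
a = ȳ − b·x̄ = -1.714286 − (-1.129571)·9.328571 = 8.822994
Set a + b·x = -7.3: x = (-7.3 − 8.822994) / (-1.129571) = 14.273561

14.274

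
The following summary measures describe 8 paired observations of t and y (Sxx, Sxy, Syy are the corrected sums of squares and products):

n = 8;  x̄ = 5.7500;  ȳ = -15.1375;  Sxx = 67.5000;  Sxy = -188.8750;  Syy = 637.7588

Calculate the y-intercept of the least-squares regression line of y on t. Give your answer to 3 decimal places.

0.952

b = Sxy/Sxx = -188.875/67.5 = -2.798148
a = ȳ − b·x̄ = -15.1375 − (-2.798148)·5.75 = 0.951852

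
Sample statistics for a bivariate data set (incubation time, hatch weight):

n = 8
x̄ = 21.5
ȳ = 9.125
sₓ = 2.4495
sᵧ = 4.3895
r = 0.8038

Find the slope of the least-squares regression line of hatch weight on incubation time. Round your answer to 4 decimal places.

b = r · sᵧ/sₓ = 0.8038 · 4.3895/2.4495 = 1.440408

1.4404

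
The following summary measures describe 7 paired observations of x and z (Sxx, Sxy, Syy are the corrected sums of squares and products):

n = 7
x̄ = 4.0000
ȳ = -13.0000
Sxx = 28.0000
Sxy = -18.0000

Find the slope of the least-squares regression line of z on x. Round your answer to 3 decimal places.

b = Sxy/Sxx = -18/28 = -0.642857

-0.643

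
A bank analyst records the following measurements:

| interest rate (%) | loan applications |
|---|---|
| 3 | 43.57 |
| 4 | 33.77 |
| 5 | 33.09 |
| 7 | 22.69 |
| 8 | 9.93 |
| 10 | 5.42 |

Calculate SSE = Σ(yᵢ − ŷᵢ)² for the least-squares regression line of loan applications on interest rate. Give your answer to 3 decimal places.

45.934

n = 6, Σx = 37, Σy = 148.47, Σxy = 723.71, Σx² = 263, Σy² = 4776.5233
Sxx = Σx² − (Σx)²/n = 263 − 228.166667 = 34.833333
Sxy = Σxy − (Σx)(Σy)/n = 723.71 − 915.565 = -191.855
Syy = Σy² − (Σy)²/n = 4776.5233 − 3673.89015 = 1102.63315
b = Sxy/Sxx = -191.855/34.833333 = -5.507799
SSE = Syy − b·Sxy = 1102.63315 − (-5.507799)·(-191.855) = 45.934365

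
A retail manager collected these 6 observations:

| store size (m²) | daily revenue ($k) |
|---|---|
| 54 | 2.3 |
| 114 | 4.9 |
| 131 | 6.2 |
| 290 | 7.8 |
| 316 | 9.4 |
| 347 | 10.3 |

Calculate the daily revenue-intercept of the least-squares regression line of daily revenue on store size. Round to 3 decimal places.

n = 6, Σx = 1252, Σy = 40.9, Σxy = 10301.5, Σx² = 337438
Sxx = Σx² − (Σx)²/n = 337438 − 261250.666667 = 76187.333333
Sxy = Σxy − (Σx)(Σy)/n = 10301.5 − 8534.466667 = 1767.033333
b = Sxy/Sxx = 1767.033333/76187.333333 = 0.023193
a = ȳ − b·x̄ = 6.816667 − 0.023193·208.666667 = 1.977004

1.977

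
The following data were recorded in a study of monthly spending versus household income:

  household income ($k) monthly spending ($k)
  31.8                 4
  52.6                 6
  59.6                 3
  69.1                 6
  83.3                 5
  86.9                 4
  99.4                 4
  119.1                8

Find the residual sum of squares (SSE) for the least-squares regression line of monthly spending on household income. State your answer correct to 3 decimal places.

n = 8, Σx = 601.8, Σy = 40, Σxy = 3150.7, Σx² = 50660.64, Σy² = 218
Sxx = Σx² − (Σx)²/n = 50660.64 − 45270.405 = 5390.235
Sxy = Σxy − (Σx)(Σy)/n = 3150.7 − 3009 = 141.7
Syy = Σy² − (Σy)²/n = 218 − 200 = 18
b = Sxy/Sxx = 141.7/5390.235 = 0.026288
SSE = Syy − b·Sxy = 18 − 0.026288·141.7 = 14.274951

14.275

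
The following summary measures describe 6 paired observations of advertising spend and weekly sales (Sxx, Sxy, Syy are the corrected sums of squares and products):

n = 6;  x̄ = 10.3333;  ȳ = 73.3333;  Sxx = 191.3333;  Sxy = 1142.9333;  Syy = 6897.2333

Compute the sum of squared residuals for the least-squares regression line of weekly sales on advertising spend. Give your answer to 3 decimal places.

69.898

b = Sxy/Sxx = 1142.9333/191.3333 = 5.973520
SSE = Syy − b·Sxy = 6897.2333 − 5.973520·1142.9333 = 69.898339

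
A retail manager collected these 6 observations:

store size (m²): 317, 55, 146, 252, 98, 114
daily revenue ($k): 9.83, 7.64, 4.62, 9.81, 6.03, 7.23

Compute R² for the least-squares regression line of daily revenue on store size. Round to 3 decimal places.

n = 6, Σx = 982, Σy = 45.16, Σxy = 8098.11, Σx² = 210934, Σy² = 361.2128
Sxx = Σx² − (Σx)²/n = 210934 − 160720.666667 = 50213.333333
Sxy = Σxy − (Σx)(Σy)/n = 8098.11 − 7391.186667 = 706.923333
Syy = Σy² − (Σy)²/n = 361.2128 − 339.904267 = 21.308533
R² = Sxy²/(Sxx·Syy) = (706.923333)²/(50213.333333·21.308533) = 0.467059

0.467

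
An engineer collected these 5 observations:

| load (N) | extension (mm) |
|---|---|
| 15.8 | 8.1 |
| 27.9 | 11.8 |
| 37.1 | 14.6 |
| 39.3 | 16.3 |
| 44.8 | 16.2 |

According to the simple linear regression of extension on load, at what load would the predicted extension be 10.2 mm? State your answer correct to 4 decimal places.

22.3321

n = 5, Σx = 164.9, Σy = 67, Σxy = 2365.21, Σx² = 5955.99
Sxx = Σx² − (Σx)²/n = 5955.99 − 5438.402 = 517.588
Sxy = Σxy − (Σx)(Σy)/n = 2365.21 − 2209.66 = 155.55
b = Sxy/Sxx = 155.55/517.588 = 0.300529
a = ȳ − b·x̄ = 13.4 − 0.300529·32.98 = 3.488567
Set a + b·x = 10.2: x = (10.2 − 3.488567) / 0.300529 = 22.332095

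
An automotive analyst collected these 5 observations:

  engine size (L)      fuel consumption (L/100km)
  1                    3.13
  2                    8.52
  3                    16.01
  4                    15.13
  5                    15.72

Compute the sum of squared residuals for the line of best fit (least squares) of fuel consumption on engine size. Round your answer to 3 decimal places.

28.998

n = 5, Σx = 15, Σy = 58.51, Σxy = 207.32, Σx² = 55, Σy² = 814.7427
Sxx = Σx² − (Σx)²/n = 55 − 45 = 10
Sxy = Σxy − (Σx)(Σy)/n = 207.32 − 175.53 = 31.79
Syy = Σy² − (Σy)²/n = 814.7427 − 684.68402 = 130.05868
b = Sxy/Sxx = 31.79/10 = 3.179
SSE = Syy − b·Sxy = 130.05868 − 3.179·31.79 = 28.99827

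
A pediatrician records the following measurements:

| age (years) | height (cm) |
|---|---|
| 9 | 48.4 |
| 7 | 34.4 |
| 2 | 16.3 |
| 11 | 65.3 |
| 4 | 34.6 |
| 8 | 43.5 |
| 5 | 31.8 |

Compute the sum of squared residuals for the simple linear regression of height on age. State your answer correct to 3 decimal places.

n = 7, Σx = 46, Σy = 274.3, Σxy = 2072.7, Σx² = 360, Σy² = 12156.35
Sxx = Σx² − (Σx)²/n = 360 − 302.285714 = 57.714286
Sxy = Σxy − (Σx)(Σy)/n = 2072.7 − 1802.542857 = 270.157143
Syy = Σy² − (Σy)²/n = 12156.35 − 10748.641429 = 1407.708571
b = Sxy/Sxx = 270.157143/57.714286 = 4.680941
SSE = Syy − b·Sxy = 1407.708571 − 4.680941·270.157143 = 143.119035

143.119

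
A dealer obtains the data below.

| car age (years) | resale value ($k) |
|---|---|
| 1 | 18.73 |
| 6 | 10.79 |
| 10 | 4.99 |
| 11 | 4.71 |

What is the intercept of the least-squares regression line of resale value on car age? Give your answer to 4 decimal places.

19.8940

n = 4, Σx = 28, Σy = 39.22, Σxy = 185.18, Σx² = 258
Sxx = Σx² − (Σx)²/n = 258 − 196 = 62
Sxy = Σxy − (Σx)(Σy)/n = 185.18 − 274.54 = -89.36
b = Sxy/Sxx = -89.36/62 = -1.441290
a = ȳ − b·x̄ = 9.805 − (-1.441290)·7 = 19.894032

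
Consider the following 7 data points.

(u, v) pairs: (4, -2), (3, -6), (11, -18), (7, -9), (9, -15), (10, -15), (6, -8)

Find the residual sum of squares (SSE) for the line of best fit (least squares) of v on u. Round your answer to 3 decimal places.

20.594

n = 7, Σx = 50, Σy = -73, Σxy = -620, Σx² = 412, Σy² = 959
Sxx = Σx² − (Σx)²/n = 412 − 357.142857 = 54.857143
Sxy = Σxy − (Σx)(Σy)/n = -620 − (-521.428571) = -98.571429
Syy = Σy² − (Σy)²/n = 959 − 761.285714 = 197.714286
b = Sxy/Sxx = -98.571429/54.857143 = -1.796875
SSE = Syy − b·Sxy = 197.714286 − (-1.796875)·(-98.571429) = 20.59375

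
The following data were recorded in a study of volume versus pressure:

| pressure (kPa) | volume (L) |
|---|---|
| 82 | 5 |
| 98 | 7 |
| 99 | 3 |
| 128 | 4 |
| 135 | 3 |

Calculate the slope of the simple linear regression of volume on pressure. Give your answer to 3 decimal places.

n = 5, Σx = 542, Σy = 22, Σxy = 2310, Σx² = 60738
Sxx = Σx² − (Σx)²/n = 60738 − 58752.8 = 1985.2
Sxy = Σxy − (Σx)(Σy)/n = 2310 − 2384.8 = -74.8
b = Sxy/Sxx = -74.8/1985.2 = -0.037679

-0.038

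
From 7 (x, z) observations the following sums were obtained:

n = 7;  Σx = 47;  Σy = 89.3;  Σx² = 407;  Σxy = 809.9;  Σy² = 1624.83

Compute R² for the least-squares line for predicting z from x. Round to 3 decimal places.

0.996

Sxx = Σx² − (Σx)²/n = 407 − 315.571429 = 91.428571
Sxy = Σxy − (Σx)(Σy)/n = 809.9 − 599.585714 = 210.314286
Syy = Σy² − (Σy)²/n = 1624.83 − 1139.212857 = 485.617143
R² = Sxy²/(Sxx·Syy) = (210.314286)²/(91.428571·485.617143) = 0.996235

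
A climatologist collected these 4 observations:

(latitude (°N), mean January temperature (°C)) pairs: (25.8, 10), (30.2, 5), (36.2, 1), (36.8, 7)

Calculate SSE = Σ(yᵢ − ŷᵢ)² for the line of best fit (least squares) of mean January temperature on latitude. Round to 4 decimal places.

n = 4, Σx = 129, Σy = 23, Σxy = 702.8, Σx² = 4242.36, Σy² = 175
Sxx = Σx² − (Σx)²/n = 4242.36 − 4160.25 = 82.11
Sxy = Σxy − (Σx)(Σy)/n = 702.8 − 741.75 = -38.95
Syy = Σy² − (Σy)²/n = 175 − 132.25 = 42.75
b = Sxy/Sxx = -38.95/82.11 = -0.474364
SSE = Syy − b·Sxy = 42.75 − (-0.474364)·(-38.95) = 24.273536

24.2735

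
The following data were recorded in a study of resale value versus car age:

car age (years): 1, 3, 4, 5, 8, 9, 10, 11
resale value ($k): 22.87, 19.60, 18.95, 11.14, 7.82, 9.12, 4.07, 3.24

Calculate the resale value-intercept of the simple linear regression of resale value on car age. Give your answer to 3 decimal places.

n = 8, Σx = 51, Σy = 96.81, Σxy = 434.15, Σx² = 417
Sxx = Σx² − (Σx)²/n = 417 − 325.125 = 91.875
Sxy = Σxy − (Σx)(Σy)/n = 434.15 − 617.16375 = -183.01375
b = Sxy/Sxx = -183.01375/91.875 = -1.991986
a = ȳ − b·x̄ = 12.10125 − (-1.991986)·6.375 = 24.800163

24.800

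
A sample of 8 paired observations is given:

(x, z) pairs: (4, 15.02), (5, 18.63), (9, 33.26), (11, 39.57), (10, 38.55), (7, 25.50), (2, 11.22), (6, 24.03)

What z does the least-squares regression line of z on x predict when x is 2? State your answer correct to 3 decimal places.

n = 8, Σx = 54, Σy = 205.78, Σxy = 1618.46, Σx² = 432
Sxx = Σx² − (Σx)²/n = 432 − 364.5 = 67.5
Sxy = Σxy − (Σx)(Σy)/n = 1618.46 − 1389.015 = 229.445
b = Sxy/Sxx = 229.445/67.5 = 3.399185
a = ȳ − b·x̄ = 25.7225 − 3.399185·6.75 = 2.778
ŷ(2) = a + b·2 = 2.778 + 3.399185·2 = 9.576370

9.576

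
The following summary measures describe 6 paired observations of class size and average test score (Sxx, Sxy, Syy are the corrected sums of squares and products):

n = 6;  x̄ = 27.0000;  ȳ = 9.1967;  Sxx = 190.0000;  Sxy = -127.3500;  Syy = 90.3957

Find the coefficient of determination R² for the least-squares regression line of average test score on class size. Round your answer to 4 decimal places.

R² = Sxy²/(Sxx·Syy) = (-127.35)²/(190·90.3957) = 0.944271

0.9443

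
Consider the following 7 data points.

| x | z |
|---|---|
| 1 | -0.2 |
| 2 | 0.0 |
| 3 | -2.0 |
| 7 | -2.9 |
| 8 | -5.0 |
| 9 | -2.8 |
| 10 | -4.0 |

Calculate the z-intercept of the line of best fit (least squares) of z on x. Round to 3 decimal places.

0.113

n = 7, Σx = 40, Σy = -16.9, Σxy = -131.7, Σx² = 308
Sxx = Σx² − (Σx)²/n = 308 − 228.571429 = 79.428571
Sxy = Σxy − (Σx)(Σy)/n = -131.7 − (-96.571429) = -35.128571
b = Sxy/Sxx = -35.128571/79.428571 = -0.442266
a = ȳ − b·x̄ = -2.414286 − (-0.442266)·5.714286 = 0.112950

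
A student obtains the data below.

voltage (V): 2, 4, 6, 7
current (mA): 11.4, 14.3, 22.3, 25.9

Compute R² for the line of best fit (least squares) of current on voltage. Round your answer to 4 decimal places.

n = 4, Σx = 19, Σy = 73.9, Σxy = 395.1, Σx² = 105, Σy² = 1502.55
Sxx = Σx² − (Σx)²/n = 105 − 90.25 = 14.75
Sxy = Σxy − (Σx)(Σy)/n = 395.1 − 351.025 = 44.075
Syy = Σy² − (Σy)²/n = 1502.55 − 1365.3025 = 137.2475
R² = Sxy²/(Sxx·Syy) = (44.075)²/(14.75·137.2475) = 0.959595

0.9596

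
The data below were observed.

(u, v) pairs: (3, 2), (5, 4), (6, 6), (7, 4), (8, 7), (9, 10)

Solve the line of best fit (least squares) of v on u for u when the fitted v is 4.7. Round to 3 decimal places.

n = 6, Σx = 38, Σy = 33, Σxy = 236, Σx² = 264
Sxx = Σx² − (Σx)²/n = 264 − 240.666667 = 23.333333
Sxy = Σxy − (Σx)(Σy)/n = 236 − 209 = 27
b = Sxy/Sxx = 27/23.333333 = 1.157143
a = ȳ − b·x̄ = 5.5 − 1.157143·6.333333 = -1.828571
Set a + b·x = 4.7: x = (4.7 − (-1.828571)) / 1.157143 = 5.641975

5.642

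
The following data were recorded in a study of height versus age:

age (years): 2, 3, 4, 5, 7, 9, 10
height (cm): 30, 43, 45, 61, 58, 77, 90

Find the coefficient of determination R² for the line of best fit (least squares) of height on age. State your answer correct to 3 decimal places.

0.932

n = 7, Σx = 40, Σy = 404, Σxy = 2673, Σx² = 284, Σy² = 25888
Sxx = Σx² − (Σx)²/n = 284 − 228.571429 = 55.428571
Sxy = Σxy − (Σx)(Σy)/n = 2673 − 2308.571429 = 364.428571
Syy = Σy² − (Σy)²/n = 25888 − 23316.571429 = 2571.428571
R² = Sxy²/(Sxx·Syy) = (364.428571)²/(55.428571·2571.428571) = 0.931787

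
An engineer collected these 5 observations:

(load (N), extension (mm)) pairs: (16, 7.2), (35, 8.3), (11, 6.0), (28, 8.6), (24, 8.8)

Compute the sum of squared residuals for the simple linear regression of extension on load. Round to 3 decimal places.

1.759

n = 5, Σx = 114, Σy = 38.9, Σxy = 923.7, Σx² = 2962, Σy² = 308.13
Sxx = Σx² − (Σx)²/n = 2962 − 2599.2 = 362.8
Sxy = Σxy − (Σx)(Σy)/n = 923.7 − 886.92 = 36.78
Syy = Σy² − (Σy)²/n = 308.13 − 302.642 = 5.488
b = Sxy/Sxx = 36.78/362.8 = 0.101378
SSE = Syy − b·Sxy = 5.488 − 0.101378·36.78 = 1.759311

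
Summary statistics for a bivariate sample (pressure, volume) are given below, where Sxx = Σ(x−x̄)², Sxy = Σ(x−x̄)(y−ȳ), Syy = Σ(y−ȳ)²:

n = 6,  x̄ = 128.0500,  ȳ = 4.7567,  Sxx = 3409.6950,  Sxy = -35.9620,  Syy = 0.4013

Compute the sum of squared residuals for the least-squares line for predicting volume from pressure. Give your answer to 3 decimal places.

0.022

b = Sxy/Sxx = -35.962/3409.695 = -0.010547
SSE = Syy − b·Sxy = 0.4013 − (-0.010547)·(-35.962) = 0.022009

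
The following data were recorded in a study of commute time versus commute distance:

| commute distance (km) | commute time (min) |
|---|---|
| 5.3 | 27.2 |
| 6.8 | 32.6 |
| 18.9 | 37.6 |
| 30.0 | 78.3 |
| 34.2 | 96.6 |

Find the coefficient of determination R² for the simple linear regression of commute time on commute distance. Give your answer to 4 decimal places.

n = 5, Σx = 95.2, Σy = 272.3, Σxy = 6729.2, Σx² = 2501.18, Σy² = 18678.81
Sxx = Σx² − (Σx)²/n = 2501.18 − 1812.608 = 688.572
Sxy = Σxy − (Σx)(Σy)/n = 6729.2 − 5184.592 = 1544.608
Syy = Σy² − (Σy)²/n = 18678.81 − 14829.458 = 3849.352
R² = Sxy²/(Sxx·Syy) = (1544.608)²/(688.572·3849.352) = 0.900118

0.9001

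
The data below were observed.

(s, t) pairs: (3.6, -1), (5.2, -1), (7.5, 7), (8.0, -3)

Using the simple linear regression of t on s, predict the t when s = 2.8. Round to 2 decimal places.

-1.46

n = 4, Σx = 24.3, Σy = 2, Σxy = 19.7, Σx² = 160.25
Sxx = Σx² − (Σx)²/n = 160.25 − 147.6225 = 12.6275
Sxy = Σxy − (Σx)(Σy)/n = 19.7 − 12.15 = 7.55
b = Sxy/Sxx = 7.55/12.6275 = 0.597901
a = ȳ − b·x̄ = 0.5 − 0.597901·6.075 = -3.132251
ŷ(2.8) = a + b·2.8 = -3.132251 + 0.597901·2.8 = -1.458127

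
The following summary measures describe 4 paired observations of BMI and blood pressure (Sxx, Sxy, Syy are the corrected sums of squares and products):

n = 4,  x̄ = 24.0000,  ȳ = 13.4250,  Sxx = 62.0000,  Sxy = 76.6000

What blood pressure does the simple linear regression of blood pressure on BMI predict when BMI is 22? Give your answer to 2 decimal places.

10.95

b = Sxy/Sxx = 76.6/62 = 1.235484
a = ȳ − b·x̄ = 13.425 − 1.235484·24 = -16.226613
ŷ(22) = a + b·22 = -16.226613 + 1.235484·22 = 10.954032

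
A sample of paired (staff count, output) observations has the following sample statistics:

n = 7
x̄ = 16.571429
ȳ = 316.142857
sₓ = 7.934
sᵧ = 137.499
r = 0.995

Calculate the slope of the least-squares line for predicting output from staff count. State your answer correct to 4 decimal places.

b = r · sᵧ/sₓ = 0.995 · 137.499/7.934 = 17.243699

17.2437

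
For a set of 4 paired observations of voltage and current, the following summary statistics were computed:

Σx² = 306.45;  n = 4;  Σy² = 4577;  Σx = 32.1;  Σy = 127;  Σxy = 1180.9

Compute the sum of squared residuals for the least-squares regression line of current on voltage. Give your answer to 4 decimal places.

Sxx = Σx² − (Σx)²/n = 306.45 − 257.6025 = 48.8475
Sxy = Σxy − (Σx)(Σy)/n = 1180.9 − 1019.175 = 161.725
Syy = Σy² − (Σy)²/n = 4577 − 4032.25 = 544.75
b = Sxy/Sxx = 161.725/48.8475 = 3.310814
SSE = Syy − b·Sxy = 544.75 − 3.310814·161.725 = 9.308562

9.3086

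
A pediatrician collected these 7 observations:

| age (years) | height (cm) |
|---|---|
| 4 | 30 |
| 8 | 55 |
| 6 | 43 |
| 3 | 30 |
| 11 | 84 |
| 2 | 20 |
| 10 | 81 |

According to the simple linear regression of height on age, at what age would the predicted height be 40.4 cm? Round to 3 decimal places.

5.085

n = 7, Σx = 44, Σy = 343, Σxy = 2682, Σx² = 350
Sxx = Σx² − (Σx)²/n = 350 − 276.571429 = 73.428571
Sxy = Σxy − (Σx)(Σy)/n = 2682 − 2156 = 526
b = Sxy/Sxx = 526/73.428571 = 7.163424
a = ȳ − b·x̄ = 49 − 7.163424·6.285714 = 3.972763
Set a + b·x = 40.4: x = (40.4 − 3.972763) / 7.163424 = 5.085171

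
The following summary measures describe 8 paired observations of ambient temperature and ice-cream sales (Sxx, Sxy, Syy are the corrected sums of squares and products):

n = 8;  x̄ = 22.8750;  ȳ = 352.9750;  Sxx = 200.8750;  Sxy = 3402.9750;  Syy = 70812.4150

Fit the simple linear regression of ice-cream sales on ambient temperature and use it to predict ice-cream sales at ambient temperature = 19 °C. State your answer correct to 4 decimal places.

287.3296

b = Sxy/Sxx = 3402.975/200.875 = 16.940759
a = ȳ − b·x̄ = 352.975 − 16.940759·22.875 = -34.544866
ŷ(19) = a + b·19 = -34.544866 + 16.940759·19 = 287.329558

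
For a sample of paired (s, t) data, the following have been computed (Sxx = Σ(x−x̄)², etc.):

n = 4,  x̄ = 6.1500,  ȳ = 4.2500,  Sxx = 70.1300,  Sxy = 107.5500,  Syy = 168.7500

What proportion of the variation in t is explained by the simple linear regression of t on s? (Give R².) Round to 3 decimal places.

R² = Sxy²/(Sxx·Syy) = (107.55)²/(70.13·168.75) = 0.977402

0.977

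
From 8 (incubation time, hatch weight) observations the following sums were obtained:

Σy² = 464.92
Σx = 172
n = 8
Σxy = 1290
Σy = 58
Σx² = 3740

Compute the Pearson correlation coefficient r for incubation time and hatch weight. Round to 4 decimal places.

Sxx = Σx² − (Σx)²/n = 3740 − 3698 = 42
Sxy = Σxy − (Σx)(Σy)/n = 1290 − 1247 = 43
Syy = Σy² − (Σy)²/n = 464.92 − 420.5 = 44.42
r = Sxy/√(Sxx·Syy) = 43/√(1865.64) = 43/43.193055 = 0.995530

0.9955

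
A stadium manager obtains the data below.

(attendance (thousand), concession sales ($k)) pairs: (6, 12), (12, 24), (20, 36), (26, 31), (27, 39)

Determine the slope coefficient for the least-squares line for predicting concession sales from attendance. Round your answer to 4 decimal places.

n = 5, Σx = 91, Σy = 142, Σxy = 2939, Σx² = 1985
Sxx = Σx² − (Σx)²/n = 1985 − 1656.2 = 328.8
Sxy = Σxy − (Σx)(Σy)/n = 2939 − 2584.4 = 354.6
b = Sxy/Sxx = 354.6/328.8 = 1.078467

1.0785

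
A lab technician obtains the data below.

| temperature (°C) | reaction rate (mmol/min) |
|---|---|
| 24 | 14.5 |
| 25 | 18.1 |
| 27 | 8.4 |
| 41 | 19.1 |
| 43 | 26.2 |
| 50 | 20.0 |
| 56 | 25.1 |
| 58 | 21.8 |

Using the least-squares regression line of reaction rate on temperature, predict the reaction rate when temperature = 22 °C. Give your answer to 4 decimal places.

n = 8, Σx = 324, Σy = 153.2, Σxy = 6607, Σx² = 14460
Sxx = Σx² − (Σx)²/n = 14460 − 13122 = 1338
Sxy = Σxy − (Σx)(Σy)/n = 6607 − 6204.6 = 402.4
b = Sxy/Sxx = 402.4/1338 = 0.300747
a = ȳ − b·x̄ = 19.15 − 0.300747·40.5 = 6.969731
ŷ(22) = a + b·22 = 6.969731 + 0.300747·22 = 13.586173

13.5862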